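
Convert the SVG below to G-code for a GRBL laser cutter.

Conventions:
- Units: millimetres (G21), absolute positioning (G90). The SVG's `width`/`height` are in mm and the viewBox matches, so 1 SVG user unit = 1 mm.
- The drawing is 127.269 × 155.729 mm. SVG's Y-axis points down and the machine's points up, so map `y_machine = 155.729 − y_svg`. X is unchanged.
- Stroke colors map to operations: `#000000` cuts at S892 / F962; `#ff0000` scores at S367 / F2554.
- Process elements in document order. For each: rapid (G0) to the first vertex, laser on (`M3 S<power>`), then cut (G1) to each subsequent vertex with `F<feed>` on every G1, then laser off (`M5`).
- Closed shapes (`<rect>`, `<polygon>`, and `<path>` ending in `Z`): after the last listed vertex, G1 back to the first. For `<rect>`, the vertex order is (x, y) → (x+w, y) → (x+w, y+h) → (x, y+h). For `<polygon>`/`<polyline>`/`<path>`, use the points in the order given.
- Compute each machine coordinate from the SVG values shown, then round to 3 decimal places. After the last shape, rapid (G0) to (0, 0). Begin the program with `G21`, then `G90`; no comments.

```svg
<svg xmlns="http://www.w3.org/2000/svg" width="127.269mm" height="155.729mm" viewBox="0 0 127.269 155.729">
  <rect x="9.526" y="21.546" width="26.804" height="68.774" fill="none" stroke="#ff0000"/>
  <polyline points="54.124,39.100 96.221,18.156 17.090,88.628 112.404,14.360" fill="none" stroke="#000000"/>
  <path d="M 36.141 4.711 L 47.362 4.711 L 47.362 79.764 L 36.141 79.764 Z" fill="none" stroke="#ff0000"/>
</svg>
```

G21
G90
G0 X9.526 Y134.183
M3 S367
G1 X36.330 Y134.183 F2554
G1 X36.330 Y65.409 F2554
G1 X9.526 Y65.409 F2554
G1 X9.526 Y134.183 F2554
M5
G0 X54.124 Y116.629
M3 S892
G1 X96.221 Y137.573 F962
G1 X17.090 Y67.101 F962
G1 X112.404 Y141.369 F962
M5
G0 X36.141 Y151.018
M3 S367
G1 X47.362 Y151.018 F2554
G1 X47.362 Y75.965 F2554
G1 X36.141 Y75.965 F2554
G1 X36.141 Y151.018 F2554
M5
G0 X0.000 Y0.000

viewBox `0 0 127.269 155.729` with mm width/height → 1 unit = 1 mm. Flip: y_m = 155.729 − y_svg.

**Shape 1** — `<rect>` rectangle, stroke `#ff0000` → score (S367, F2554). Machine vertices: (9.526,134.183) → (36.330,134.183) → (36.330,65.409) → (9.526,65.409) → (9.526,134.183). Closed: final G1 returns to the first vertex.

**Shape 2** — `<polyline>` open polyline, stroke `#000000` → cut (S892, F962). Machine vertices: (54.124,116.629) → (96.221,137.573) → (17.090,67.101) → (112.404,141.369). Open path.

**Shape 3** — `<path>` rectangle, stroke `#ff0000` → score (S367, F2554). Machine vertices: (36.141,151.018) → (47.362,151.018) → (47.362,75.965) → (36.141,75.965) → (36.141,151.018). Closed: final G1 returns to the first vertex.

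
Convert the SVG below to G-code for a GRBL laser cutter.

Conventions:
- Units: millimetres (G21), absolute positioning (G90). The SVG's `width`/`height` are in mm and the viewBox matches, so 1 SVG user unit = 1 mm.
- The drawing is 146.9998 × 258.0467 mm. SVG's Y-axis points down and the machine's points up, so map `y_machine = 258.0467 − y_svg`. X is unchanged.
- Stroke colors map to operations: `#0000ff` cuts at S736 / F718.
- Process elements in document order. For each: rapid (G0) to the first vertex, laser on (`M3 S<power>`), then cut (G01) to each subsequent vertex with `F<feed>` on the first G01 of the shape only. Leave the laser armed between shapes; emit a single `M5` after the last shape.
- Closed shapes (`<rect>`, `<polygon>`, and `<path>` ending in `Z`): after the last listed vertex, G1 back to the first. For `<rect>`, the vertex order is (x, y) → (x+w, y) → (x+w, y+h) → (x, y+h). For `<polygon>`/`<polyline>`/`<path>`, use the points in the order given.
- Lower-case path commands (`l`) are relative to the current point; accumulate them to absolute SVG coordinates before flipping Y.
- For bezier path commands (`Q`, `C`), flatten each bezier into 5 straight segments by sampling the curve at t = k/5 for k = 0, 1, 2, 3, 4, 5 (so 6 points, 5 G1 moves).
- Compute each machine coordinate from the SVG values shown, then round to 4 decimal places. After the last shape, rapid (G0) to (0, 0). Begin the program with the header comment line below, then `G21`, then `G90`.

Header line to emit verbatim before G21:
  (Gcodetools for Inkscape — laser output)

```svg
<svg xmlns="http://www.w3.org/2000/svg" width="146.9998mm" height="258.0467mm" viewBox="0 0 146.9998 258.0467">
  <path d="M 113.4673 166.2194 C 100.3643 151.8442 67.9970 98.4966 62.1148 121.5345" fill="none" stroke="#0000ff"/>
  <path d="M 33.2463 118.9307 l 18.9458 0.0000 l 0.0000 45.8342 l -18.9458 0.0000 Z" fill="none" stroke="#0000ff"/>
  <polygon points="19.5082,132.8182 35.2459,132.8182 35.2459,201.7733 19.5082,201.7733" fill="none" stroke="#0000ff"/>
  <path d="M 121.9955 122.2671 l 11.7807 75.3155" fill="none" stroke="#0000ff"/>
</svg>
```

1 u = 1 mm; y_m = 258.0467 − y.

[1] `<path>` cubic bezier, #0000ff→cut S736 F718: (113.4673,91.8273) → (103.6598,104.2062) → (91.4248,120.4014) → (78.9583,134.8755) → (68.4563,142.0915) → (62.1148,136.5122)

[2] `<path>` rectangle, #0000ff→cut S736 F718: (33.2463,139.1160) → (52.1921,139.1160) → (52.1921,93.2818) → (33.2463,93.2818) → (33.2463,139.1160) (closed)

[3] `<polygon>` rectangle, #0000ff→cut S736 F718: (19.5082,125.2285) → (35.2459,125.2285) → (35.2459,56.2734) → (19.5082,56.2734) → (19.5082,125.2285) (closed)

[4] `<path>` line segment, #0000ff→cut S736 F718: (121.9955,135.7796) → (133.7762,60.4641)

(Gcodetools for Inkscape — laser output)
G21
G90
G0 X113.4673 Y91.8273
M3 S736
G01 X103.6598 Y104.2062 F718
G01 X91.4248 Y120.4014
G01 X78.9583 Y134.8755
G01 X68.4563 Y142.0915
G01 X62.1148 Y136.5122
G0 X33.2463 Y139.1160
M3 S736
G01 X52.1921 Y139.1160 F718
G01 X52.1921 Y93.2818
G01 X33.2463 Y93.2818
G01 X33.2463 Y139.1160
G0 X19.5082 Y125.2285
M3 S736
G01 X35.2459 Y125.2285 F718
G01 X35.2459 Y56.2734
G01 X19.5082 Y56.2734
G01 X19.5082 Y125.2285
G0 X121.9955 Y135.7796
M3 S736
G01 X133.7762 Y60.4641 F718
M5
G0 X0.0000 Y0.0000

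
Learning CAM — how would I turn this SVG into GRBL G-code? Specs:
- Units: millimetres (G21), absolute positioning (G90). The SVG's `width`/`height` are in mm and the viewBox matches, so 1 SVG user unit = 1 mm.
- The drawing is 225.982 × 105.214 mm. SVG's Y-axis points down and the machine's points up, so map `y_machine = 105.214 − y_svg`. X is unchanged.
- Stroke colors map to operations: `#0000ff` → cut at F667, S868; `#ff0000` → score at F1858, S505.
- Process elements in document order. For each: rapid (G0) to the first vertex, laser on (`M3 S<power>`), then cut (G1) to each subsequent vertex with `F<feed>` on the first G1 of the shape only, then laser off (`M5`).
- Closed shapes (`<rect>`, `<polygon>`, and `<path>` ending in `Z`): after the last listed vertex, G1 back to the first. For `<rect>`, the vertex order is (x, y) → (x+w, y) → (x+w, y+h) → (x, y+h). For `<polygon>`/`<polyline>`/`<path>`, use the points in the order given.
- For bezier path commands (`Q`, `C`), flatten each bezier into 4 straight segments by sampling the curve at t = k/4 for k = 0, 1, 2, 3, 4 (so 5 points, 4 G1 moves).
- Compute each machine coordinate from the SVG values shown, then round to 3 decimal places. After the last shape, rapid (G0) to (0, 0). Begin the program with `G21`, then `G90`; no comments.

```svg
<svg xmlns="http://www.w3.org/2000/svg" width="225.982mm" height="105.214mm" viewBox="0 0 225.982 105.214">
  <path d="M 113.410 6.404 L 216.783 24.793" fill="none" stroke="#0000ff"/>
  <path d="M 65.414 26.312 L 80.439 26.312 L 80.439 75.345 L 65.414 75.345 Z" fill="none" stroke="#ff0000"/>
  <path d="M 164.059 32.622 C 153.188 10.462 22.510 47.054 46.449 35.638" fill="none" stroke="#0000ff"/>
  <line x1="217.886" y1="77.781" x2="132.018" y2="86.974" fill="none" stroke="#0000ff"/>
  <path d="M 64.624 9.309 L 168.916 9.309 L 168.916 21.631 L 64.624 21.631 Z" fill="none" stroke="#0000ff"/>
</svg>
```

G21
G90
G0 X113.410 Y98.810
M3 S868
G1 X216.783 Y80.421 F667
M5
G0 X65.414 Y78.902
M3 S505
G1 X80.439 Y78.902 F1858
G1 X80.439 Y29.869
G1 X65.414 Y29.869
G1 X65.414 Y78.902
M5
G0 X164.059 Y72.592
M3 S868
G1 X137.730 Y79.864 F667
G1 X92.200 Y75.113
G1 X53.198 Y68.347
G1 X46.449 Y69.576
M5
G0 X217.886 Y27.433
M3 S868
G1 X132.018 Y18.240 F667
M5
G0 X64.624 Y95.905
M3 S868
G1 X168.916 Y95.905 F667
G1 X168.916 Y83.583
G1 X64.624 Y83.583
G1 X64.624 Y95.905
M5
G0 X0.000 Y0.000

1 u = 1 mm; y_m = 105.214 − y.

[1] `<path>` line segment, #0000ff→cut S868 F667: (113.410,98.810) → (216.783,80.421)

[2] `<path>` rectangle, #ff0000→score S505 F1858: (65.414,78.902) → (80.439,78.902) → (80.439,29.869) → (65.414,29.869) → (65.414,78.902) (closed)

[3] `<path>` cubic bezier, #0000ff→cut S868 F667: (164.059,72.592) → (137.730,79.864) → (92.200,75.113) → (53.198,68.347) → (46.449,69.576)

[4] `<line>` line segment, #0000ff→cut S868 F667: (217.886,27.433) → (132.018,18.240)

[5] `<path>` rectangle, #0000ff→cut S868 F667: (64.624,95.905) → (168.916,95.905) → (168.916,83.583) → (64.624,83.583) → (64.624,95.905) (closed)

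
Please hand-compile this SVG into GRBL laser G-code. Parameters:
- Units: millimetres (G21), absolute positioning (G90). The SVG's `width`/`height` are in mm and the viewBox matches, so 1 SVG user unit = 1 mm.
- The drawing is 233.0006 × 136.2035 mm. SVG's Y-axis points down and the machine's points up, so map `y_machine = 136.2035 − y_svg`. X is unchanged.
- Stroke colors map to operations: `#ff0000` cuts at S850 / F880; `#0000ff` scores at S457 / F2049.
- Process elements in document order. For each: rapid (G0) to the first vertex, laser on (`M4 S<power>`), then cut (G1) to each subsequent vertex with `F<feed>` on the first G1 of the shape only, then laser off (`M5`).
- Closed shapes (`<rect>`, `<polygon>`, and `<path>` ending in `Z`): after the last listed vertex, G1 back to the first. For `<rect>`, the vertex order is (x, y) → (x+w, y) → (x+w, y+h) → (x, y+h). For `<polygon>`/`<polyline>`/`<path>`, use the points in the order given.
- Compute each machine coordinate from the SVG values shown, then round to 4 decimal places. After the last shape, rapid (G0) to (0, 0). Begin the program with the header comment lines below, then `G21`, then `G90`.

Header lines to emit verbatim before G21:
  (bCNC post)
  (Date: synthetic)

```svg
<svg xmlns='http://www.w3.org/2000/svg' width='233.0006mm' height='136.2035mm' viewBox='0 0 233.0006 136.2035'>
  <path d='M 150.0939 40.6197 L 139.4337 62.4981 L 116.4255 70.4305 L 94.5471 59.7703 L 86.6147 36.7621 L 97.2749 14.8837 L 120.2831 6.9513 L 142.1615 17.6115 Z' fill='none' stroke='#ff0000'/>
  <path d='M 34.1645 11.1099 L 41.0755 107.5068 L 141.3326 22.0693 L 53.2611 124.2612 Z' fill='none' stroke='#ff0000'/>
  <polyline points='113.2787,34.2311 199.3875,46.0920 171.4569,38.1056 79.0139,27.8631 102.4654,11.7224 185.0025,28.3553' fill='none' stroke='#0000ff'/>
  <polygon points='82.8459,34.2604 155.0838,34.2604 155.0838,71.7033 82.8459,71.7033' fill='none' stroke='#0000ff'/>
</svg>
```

(bCNC post)
(Date: synthetic)
G21
G90
G0 X150.0939 Y95.5838
M4 S850
G1 X139.4337 Y73.7054 F880
G1 X116.4255 Y65.7730
G1 X94.5471 Y76.4332
G1 X86.6147 Y99.4414
G1 X97.2749 Y121.3198
G1 X120.2831 Y129.2522
G1 X142.1615 Y118.5920
G1 X150.0939 Y95.5838
M5
G0 X34.1645 Y125.0936
M4 S850
G1 X41.0755 Y28.6967 F880
G1 X141.3326 Y114.1342
G1 X53.2611 Y11.9423
G1 X34.1645 Y125.0936
M5
G0 X113.2787 Y101.9724
M4 S457
G1 X199.3875 Y90.1115 F2049
G1 X171.4569 Y98.0979
G1 X79.0139 Y108.3404
G1 X102.4654 Y124.4811
G1 X185.0025 Y107.8482
M5
G0 X82.8459 Y101.9431
M4 S457
G1 X155.0838 Y101.9431 F2049
G1 X155.0838 Y64.5002
G1 X82.8459 Y64.5002
G1 X82.8459 Y101.9431
M5
G0 X0.0000 Y0.0000

Since the viewBox matches the mm dimensions, user units are millimetres directly. The only transform is the Y-flip y_m = 136.2035 − y_svg.

Shape 1 is a regular polygon drawn with `<path>`. Its stroke #ff0000 means cut at S850, F880. After flipping Y the toolpath is (150.0939,95.5838) → (139.4337,73.7054) → (116.4255,65.7730) → (94.5471,76.4332) → (86.6147,99.4414) → (97.2749,121.3198) → (120.2831,129.2522) → (142.1615,118.5920) → (150.0939,95.5838), returning to the start.

Shape 2 is a closed polygon drawn with `<path>`. Its stroke #ff0000 means cut at S850, F880. After flipping Y the toolpath is (34.1645,125.0936) → (41.0755,28.6967) → (141.3326,114.1342) → (53.2611,11.9423) → (34.1645,125.0936), returning to the start.

Shape 3 is a open polyline drawn with `<polyline>`. Its stroke #0000ff means score at S457, F2049. After flipping Y the toolpath is (113.2787,101.9724) → (199.3875,90.1115) → (171.4569,98.0979) → (79.0139,108.3404) → (102.4654,124.4811) → (185.0025,107.8482).

Shape 4 is a rectangle drawn with `<polygon>`. Its stroke #0000ff means score at S457, F2049. After flipping Y the toolpath is (82.8459,101.9431) → (155.0838,101.9431) → (155.0838,64.5002) → (82.8459,64.5002) → (82.8459,101.9431), returning to the start.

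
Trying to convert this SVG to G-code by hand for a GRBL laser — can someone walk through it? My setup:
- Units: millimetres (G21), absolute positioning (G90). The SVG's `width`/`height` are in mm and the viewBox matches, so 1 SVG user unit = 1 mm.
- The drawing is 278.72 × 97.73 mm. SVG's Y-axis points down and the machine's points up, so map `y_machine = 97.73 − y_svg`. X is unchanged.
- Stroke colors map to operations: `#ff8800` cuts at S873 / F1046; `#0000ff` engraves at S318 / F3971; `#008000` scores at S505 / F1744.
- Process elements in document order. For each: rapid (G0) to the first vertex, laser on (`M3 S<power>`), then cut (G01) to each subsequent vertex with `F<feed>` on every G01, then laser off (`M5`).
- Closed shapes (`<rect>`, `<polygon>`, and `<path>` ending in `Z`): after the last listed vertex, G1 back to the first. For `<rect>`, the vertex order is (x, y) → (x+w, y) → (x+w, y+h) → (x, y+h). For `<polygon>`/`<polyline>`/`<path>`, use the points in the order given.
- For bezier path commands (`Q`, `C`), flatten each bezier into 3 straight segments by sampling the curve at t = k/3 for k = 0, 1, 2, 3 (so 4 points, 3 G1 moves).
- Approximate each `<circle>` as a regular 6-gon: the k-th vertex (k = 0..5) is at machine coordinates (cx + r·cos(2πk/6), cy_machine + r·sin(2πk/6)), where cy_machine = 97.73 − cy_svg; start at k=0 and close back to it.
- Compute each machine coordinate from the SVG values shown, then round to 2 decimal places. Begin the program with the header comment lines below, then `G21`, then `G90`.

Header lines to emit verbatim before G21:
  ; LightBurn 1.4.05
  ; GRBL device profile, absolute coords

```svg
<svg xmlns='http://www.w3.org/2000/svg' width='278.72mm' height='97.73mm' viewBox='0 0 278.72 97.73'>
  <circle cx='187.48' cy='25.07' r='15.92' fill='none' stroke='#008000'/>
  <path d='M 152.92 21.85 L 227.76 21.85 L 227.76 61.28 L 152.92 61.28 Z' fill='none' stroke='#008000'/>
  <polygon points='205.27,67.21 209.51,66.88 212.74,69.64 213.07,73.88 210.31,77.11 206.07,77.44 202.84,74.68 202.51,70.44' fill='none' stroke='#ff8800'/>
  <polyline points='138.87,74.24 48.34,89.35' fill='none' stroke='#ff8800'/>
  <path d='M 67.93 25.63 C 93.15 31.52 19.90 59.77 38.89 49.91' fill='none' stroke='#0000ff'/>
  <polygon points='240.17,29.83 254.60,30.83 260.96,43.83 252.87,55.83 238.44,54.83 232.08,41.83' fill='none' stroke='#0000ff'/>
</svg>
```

viewBox `0 0 278.72 97.73` with mm width/height → 1 unit = 1 mm. Flip: y_m = 97.73 − y_svg.

**Shape 1** — `<circle>` circle, stroke `#008000` → score (S505, F1744). Machine vertices: (203.40,72.66) → (195.44,86.45) → (179.52,86.45) → (171.56,72.66) → (179.52,58.87) → (195.44,58.87) → (203.40,72.66). Closed: final G1 returns to the first vertex.

**Shape 2** — `<path>` rectangle, stroke `#008000` → score (S505, F1744). Machine vertices: (152.92,75.88) → (227.76,75.88) → (227.76,36.45) → (152.92,36.45) → (152.92,75.88). Closed: final G1 returns to the first vertex.

**Shape 3** — `<polygon>` regular polygon, stroke `#ff8800` → cut (S873, F1046). Machine vertices: (205.27,30.52) → (209.51,30.85) → (212.74,28.09) → (213.07,23.85) → (210.31,20.62) → (206.07,20.29) → (202.84,23.05) → (202.51,27.29) → (205.27,30.52). Closed: final G1 returns to the first vertex.

**Shape 4** — `<polyline>` line segment, stroke `#ff8800` → cut (S873, F1046). Machine vertices: (138.87,23.49) → (48.34,8.38). Open path.

**Shape 5** — `<path>` cubic bezier, stroke `#0000ff` → engrave (S318, F3971). Control points (SVG): P0=(67.93,25.63), P1=(93.15,31.52), P2=(19.90,59.77), P3=(38.89,49.91); sampled at t=k/3. Machine vertices: (67.93,72.10) → (67.39,61.00) → (43.58,48.42) → (38.89,47.82). Open path.

**Shape 6** — `<polygon>` regular polygon, stroke `#0000ff` → engrave (S318, F3971). Machine vertices: (240.17,67.90) → (254.60,66.90) → (260.96,53.90) → (252.87,41.90) → (238.44,42.90) → (232.08,55.90) → (240.17,67.90). Closed: final G1 returns to the first vertex.

; LightBurn 1.4.05
; GRBL device profile, absolute coords
G21
G90
G0 X203.40 Y72.66
M3 S505
G01 X195.44 Y86.45 F1744
G01 X179.52 Y86.45 F1744
G01 X171.56 Y72.66 F1744
G01 X179.52 Y58.87 F1744
G01 X195.44 Y58.87 F1744
G01 X203.40 Y72.66 F1744
M5
G0 X152.92 Y75.88
M3 S505
G01 X227.76 Y75.88 F1744
G01 X227.76 Y36.45 F1744
G01 X152.92 Y36.45 F1744
G01 X152.92 Y75.88 F1744
M5
G0 X205.27 Y30.52
M3 S873
G01 X209.51 Y30.85 F1046
G01 X212.74 Y28.09 F1046
G01 X213.07 Y23.85 F1046
G01 X210.31 Y20.62 F1046
G01 X206.07 Y20.29 F1046
G01 X202.84 Y23.05 F1046
G01 X202.51 Y27.29 F1046
G01 X205.27 Y30.52 F1046
M5
G0 X138.87 Y23.49
M3 S873
G01 X48.34 Y8.38 F1046
M5
G0 X67.93 Y72.10
M3 S318
G01 X67.39 Y61.00 F3971
G01 X43.58 Y48.42 F3971
G01 X38.89 Y47.82 F3971
M5
G0 X240.17 Y67.90
M3 S318
G01 X254.60 Y66.90 F3971
G01 X260.96 Y53.90 F3971
G01 X252.87 Y41.90 F3971
G01 X238.44 Y42.90 F3971
G01 X232.08 Y55.90 F3971
G01 X240.17 Y67.90 F3971
M5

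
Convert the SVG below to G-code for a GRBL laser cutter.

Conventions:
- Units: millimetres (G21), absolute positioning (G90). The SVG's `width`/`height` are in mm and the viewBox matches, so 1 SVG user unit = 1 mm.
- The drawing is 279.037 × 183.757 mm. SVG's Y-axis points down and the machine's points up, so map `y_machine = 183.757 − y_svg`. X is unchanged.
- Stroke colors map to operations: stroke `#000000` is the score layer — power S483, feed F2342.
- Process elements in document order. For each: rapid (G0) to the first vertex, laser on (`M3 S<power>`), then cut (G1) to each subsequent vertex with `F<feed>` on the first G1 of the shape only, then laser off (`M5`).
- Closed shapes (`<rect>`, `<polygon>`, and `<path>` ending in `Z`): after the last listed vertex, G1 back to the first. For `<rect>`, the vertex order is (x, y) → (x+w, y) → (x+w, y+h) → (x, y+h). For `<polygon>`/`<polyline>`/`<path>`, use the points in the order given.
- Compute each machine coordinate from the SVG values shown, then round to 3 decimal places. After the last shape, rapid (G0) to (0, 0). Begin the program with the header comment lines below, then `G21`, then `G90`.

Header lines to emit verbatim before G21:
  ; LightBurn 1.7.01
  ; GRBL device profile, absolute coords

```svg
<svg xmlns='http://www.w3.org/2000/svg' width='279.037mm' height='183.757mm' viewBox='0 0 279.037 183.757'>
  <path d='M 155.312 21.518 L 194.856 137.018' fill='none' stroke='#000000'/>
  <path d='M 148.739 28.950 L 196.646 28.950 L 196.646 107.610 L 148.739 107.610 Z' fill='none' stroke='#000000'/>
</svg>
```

; LightBurn 1.7.01
; GRBL device profile, absolute coords
G21
G90
G0 X155.312 Y162.239
M3 S483
G1 X194.856 Y46.739 F2342
M5
G0 X148.739 Y154.807
M3 S483
G1 X196.646 Y154.807 F2342
G1 X196.646 Y76.147
G1 X148.739 Y76.147
G1 X148.739 Y154.807
M5
G0 X0.000 Y0.000

1 u = 1 mm; y_m = 183.757 − y.

[1] `<path>` line segment, #000000→score S483 F2342: (155.312,162.239) → (194.856,46.739)

[2] `<path>` rectangle, #000000→score S483 F2342: (148.739,154.807) → (196.646,154.807) → (196.646,76.147) → (148.739,76.147) → (148.739,154.807) (closed)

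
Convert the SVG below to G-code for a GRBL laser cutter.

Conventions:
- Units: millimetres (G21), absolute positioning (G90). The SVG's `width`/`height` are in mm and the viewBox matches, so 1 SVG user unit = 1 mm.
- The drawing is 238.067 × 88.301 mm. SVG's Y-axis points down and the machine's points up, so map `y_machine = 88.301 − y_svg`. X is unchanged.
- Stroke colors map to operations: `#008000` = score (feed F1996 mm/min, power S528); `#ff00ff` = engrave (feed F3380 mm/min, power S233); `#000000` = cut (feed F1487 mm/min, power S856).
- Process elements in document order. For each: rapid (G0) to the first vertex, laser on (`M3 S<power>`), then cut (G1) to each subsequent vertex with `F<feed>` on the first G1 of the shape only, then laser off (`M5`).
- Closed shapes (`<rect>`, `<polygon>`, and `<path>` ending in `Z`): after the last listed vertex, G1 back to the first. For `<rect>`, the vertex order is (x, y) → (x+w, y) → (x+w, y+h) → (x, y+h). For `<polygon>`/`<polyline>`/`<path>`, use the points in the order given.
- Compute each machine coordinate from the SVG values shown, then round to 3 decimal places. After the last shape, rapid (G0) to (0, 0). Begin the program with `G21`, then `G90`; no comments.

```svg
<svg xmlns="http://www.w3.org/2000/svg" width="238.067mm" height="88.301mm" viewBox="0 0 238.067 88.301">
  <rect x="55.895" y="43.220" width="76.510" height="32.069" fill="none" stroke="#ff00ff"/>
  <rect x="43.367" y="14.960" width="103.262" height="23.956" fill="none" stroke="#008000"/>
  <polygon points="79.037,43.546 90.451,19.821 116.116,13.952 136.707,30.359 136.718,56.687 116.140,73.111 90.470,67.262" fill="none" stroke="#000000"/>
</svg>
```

G21
G90
G0 X55.895 Y45.081
M3 S233
G1 X132.405 Y45.081 F3380
G1 X132.405 Y13.012
G1 X55.895 Y13.012
G1 X55.895 Y45.081
M5
G0 X43.367 Y73.341
M3 S528
G1 X146.629 Y73.341 F1996
G1 X146.629 Y49.385
G1 X43.367 Y49.385
G1 X43.367 Y73.341
M5
G0 X79.037 Y44.755
M3 S856
G1 X90.451 Y68.480 F1487
G1 X116.116 Y74.349
G1 X136.707 Y57.942
G1 X136.718 Y31.614
G1 X116.140 Y15.190
G1 X90.470 Y21.039
G1 X79.037 Y44.755
M5
G0 X0.000 Y0.000

viewBox `0 0 238.067 88.301` with mm width/height → 1 unit = 1 mm. Flip: y_m = 88.301 − y_svg.

**Shape 1** — `<rect>` rectangle, stroke `#ff00ff` → engrave (S233, F3380). Machine vertices: (55.895,45.081) → (132.405,45.081) → (132.405,13.012) → (55.895,13.012) → (55.895,45.081). Closed: final G1 returns to the first vertex.

**Shape 2** — `<rect>` rectangle, stroke `#008000` → score (S528, F1996). Machine vertices: (43.367,73.341) → (146.629,73.341) → (146.629,49.385) → (43.367,49.385) → (43.367,73.341). Closed: final G1 returns to the first vertex.

**Shape 3** — `<polygon>` regular polygon, stroke `#000000` → cut (S856, F1487). Machine vertices: (79.037,44.755) → (90.451,68.480) → (116.116,74.349) → (136.707,57.942) → (136.718,31.614) → (116.140,15.190) → (90.470,21.039) → (79.037,44.755). Closed: final G1 returns to the first vertex.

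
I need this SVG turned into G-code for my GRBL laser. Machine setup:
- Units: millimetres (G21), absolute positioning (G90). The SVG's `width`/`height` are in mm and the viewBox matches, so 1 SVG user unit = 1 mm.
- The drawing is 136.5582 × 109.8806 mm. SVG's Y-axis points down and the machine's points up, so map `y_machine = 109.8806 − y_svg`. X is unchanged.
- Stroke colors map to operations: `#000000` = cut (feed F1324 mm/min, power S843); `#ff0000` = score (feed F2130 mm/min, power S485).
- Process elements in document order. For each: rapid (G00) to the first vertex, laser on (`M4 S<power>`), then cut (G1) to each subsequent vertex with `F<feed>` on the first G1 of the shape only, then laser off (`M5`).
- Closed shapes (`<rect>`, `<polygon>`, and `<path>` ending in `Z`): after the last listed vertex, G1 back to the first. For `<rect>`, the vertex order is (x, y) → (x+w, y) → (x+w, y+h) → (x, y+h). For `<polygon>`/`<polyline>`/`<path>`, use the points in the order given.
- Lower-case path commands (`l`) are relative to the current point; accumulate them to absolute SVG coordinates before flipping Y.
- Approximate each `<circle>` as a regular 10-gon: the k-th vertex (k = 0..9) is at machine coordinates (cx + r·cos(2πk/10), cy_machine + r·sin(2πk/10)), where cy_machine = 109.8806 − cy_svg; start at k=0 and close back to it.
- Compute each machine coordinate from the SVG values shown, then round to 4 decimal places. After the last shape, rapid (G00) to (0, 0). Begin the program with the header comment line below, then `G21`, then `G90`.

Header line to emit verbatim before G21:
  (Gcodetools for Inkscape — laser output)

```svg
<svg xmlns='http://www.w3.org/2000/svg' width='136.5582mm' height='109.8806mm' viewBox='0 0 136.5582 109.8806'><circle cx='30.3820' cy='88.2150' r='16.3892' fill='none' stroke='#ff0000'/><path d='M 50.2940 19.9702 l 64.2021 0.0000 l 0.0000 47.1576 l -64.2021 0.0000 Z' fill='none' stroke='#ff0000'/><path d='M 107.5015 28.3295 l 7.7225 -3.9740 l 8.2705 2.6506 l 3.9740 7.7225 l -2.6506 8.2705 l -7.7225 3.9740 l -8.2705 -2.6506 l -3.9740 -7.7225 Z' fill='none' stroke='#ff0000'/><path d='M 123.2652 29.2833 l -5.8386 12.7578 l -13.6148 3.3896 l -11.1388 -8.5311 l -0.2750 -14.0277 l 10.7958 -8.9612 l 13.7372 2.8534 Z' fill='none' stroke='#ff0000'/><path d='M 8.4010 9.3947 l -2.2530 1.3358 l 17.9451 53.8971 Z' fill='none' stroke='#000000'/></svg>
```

(Gcodetools for Inkscape — laser output)
G21
G90
G00 X46.7712 Y21.6656
M4 S485
G1 X43.6411 Y31.2989 F2130
G1 X35.4465 Y37.2527
G1 X25.3175 Y37.2527
G1 X17.1229 Y31.2989
G1 X13.9928 Y21.6656
G1 X17.1229 Y12.0323
G1 X25.3175 Y6.0785
G1 X35.4465 Y6.0785
G1 X43.6411 Y12.0323
G1 X46.7712 Y21.6656
M5
G00 X50.2940 Y89.9104
M4 S485
G1 X114.4961 Y89.9104 F2130
G1 X114.4961 Y42.7528
G1 X50.2940 Y42.7528
G1 X50.2940 Y89.9104
M5
G00 X107.5015 Y81.5511
M4 S485
G1 X115.2240 Y85.5251 F2130
G1 X123.4945 Y82.8745
G1 X127.4685 Y75.1520
G1 X124.8179 Y66.8815
G1 X117.0954 Y62.9075
G1 X108.8249 Y65.5581
G1 X104.8509 Y73.2806
G1 X107.5015 Y81.5511
M5
G00 X123.2652 Y80.5973
M4 S485
G1 X117.4266 Y67.8395 F2130
G1 X103.8118 Y64.4499
G1 X92.6730 Y72.9810
G1 X92.3980 Y87.0087
G1 X103.1938 Y95.9699
G1 X116.9310 Y93.1165
G1 X123.2652 Y80.5973
M5
G00 X8.4010 Y100.4859
M4 S843
G1 X6.1480 Y99.1501 F1324
G1 X24.0931 Y45.2530
G1 X8.4010 Y100.4859
M5
G00 X0.0000 Y0.0000

1 u = 1 mm; y_m = 109.8806 − y.

[1] `<circle>` circle, #ff0000→score S485 F2130: (46.7712,21.6656) → (43.6411,31.2989) → (35.4465,37.2527) → (25.3175,37.2527) → (17.1229,31.2989) → (13.9928,21.6656) → (17.1229,12.0323) → (25.3175,6.0785) → (35.4465,6.0785) → (43.6411,12.0323) → (46.7712,21.6656) (closed)

[2] `<path>` rectangle, #ff0000→score S485 F2130: (50.2940,89.9104) → (114.4961,89.9104) → (114.4961,42.7528) → (50.2940,42.7528) → (50.2940,89.9104) (closed)

[3] `<path>` regular polygon, #ff0000→score S485 F2130: (107.5015,81.5511) → (115.2240,85.5251) → (123.4945,82.8745) → (127.4685,75.1520) → (124.8179,66.8815) → (117.0954,62.9075) → (108.8249,65.5581) → (104.8509,73.2806) → (107.5015,81.5511) (closed)

[4] `<path>` regular polygon, #ff0000→score S485 F2130: (123.2652,80.5973) → (117.4266,67.8395) → (103.8118,64.4499) → (92.6730,72.9810) → (92.3980,87.0087) → (103.1938,95.9699) → (116.9310,93.1165) → (123.2652,80.5973) (closed)

[5] `<path>` closed polygon, #000000→cut S843 F1324: (8.4010,100.4859) → (6.1480,99.1501) → (24.0931,45.2530) → (8.4010,100.4859) (closed)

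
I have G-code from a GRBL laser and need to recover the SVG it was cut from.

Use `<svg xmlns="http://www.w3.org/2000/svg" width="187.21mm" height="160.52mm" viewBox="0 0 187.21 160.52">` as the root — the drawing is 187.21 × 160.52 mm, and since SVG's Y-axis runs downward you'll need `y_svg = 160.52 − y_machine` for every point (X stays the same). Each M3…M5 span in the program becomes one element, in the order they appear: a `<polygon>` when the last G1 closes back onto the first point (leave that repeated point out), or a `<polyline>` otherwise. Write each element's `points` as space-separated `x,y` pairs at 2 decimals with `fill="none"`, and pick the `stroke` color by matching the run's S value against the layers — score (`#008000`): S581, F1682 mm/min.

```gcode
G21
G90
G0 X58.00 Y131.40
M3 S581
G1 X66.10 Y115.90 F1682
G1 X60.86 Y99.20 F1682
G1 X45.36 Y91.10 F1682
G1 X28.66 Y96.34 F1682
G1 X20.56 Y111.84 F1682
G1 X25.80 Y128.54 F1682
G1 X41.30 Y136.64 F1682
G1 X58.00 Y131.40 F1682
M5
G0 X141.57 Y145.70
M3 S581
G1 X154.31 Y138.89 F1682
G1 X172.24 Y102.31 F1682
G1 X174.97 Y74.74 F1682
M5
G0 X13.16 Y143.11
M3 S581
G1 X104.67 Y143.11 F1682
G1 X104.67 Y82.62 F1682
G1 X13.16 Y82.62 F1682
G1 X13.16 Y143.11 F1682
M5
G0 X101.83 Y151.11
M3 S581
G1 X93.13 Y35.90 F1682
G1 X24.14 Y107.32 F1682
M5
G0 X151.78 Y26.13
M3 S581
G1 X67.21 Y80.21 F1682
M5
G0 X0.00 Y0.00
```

<svg xmlns="http://www.w3.org/2000/svg" width="187.21mm" height="160.52mm" viewBox="0 0 187.21 160.52">
  <polygon points="58.00,29.12 66.10,44.62 60.86,61.32 45.36,69.42 28.66,64.18 20.56,48.68 25.80,31.98 41.30,23.88" fill="none" stroke="#008000"/>
  <polyline points="141.57,14.82 154.31,21.63 172.24,58.21 174.97,85.78" fill="none" stroke="#008000"/>
  <polygon points="13.16,17.41 104.67,17.41 104.67,77.90 13.16,77.90" fill="none" stroke="#008000"/>
  <polyline points="101.83,9.41 93.13,124.62 24.14,53.20" fill="none" stroke="#008000"/>
  <polyline points="151.78,134.39 67.21,80.31" fill="none" stroke="#008000"/>
</svg>

y_svg = 160.52 − y_m. Every run uses S581, so all elements get stroke `#008000` (score).

[1] closed run; points: 58.00,29.12 66.10,44.62 60.86,61.32 45.36,69.42 28.66,64.18 20.56,48.68 25.80,31.98 41.30,23.88

[2] open run; points: 141.57,14.82 154.31,21.63 172.24,58.21 174.97,85.78

[3] closed run; points: 13.16,17.41 104.67,17.41 104.67,77.90 13.16,77.90

[4] open run; points: 101.83,9.41 93.13,124.62 24.14,53.20

[5] open run; points: 151.78,134.39 67.21,80.31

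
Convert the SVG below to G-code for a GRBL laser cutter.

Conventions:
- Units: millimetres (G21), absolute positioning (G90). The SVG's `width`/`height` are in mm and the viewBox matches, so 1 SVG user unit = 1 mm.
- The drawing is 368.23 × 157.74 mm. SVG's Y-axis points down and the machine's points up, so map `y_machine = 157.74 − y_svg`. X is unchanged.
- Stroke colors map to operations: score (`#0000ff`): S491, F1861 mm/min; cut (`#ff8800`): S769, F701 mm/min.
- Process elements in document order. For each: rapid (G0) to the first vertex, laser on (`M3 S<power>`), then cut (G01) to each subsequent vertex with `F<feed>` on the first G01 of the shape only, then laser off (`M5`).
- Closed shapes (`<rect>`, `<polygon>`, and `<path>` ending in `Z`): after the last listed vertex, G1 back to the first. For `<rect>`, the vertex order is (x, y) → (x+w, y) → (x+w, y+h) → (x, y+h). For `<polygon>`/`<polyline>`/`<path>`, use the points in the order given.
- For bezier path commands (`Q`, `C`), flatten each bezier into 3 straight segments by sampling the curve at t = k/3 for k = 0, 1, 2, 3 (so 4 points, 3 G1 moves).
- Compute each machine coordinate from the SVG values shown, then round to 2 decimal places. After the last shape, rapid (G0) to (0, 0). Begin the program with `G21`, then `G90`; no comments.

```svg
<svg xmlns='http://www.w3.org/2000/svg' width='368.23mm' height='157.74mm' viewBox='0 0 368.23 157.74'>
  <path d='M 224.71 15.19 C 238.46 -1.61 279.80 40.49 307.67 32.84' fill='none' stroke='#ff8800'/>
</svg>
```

viewBox `0 0 368.23 157.74` with mm width/height → 1 unit = 1 mm. Flip: y_m = 157.74 − y_svg.

**Shape 1** — `<path>` cubic bezier, stroke `#ff8800` → cut (S769, F701). Control points (SVG): P0=(224.71,15.19), P1=(238.46,-1.61), P2=(279.80,40.49), P3=(307.67,32.84); sampled at t=k/3. Machine vertices: (224.71,142.55) → (246.14,143.74) → (276.83,129.81) → (307.67,124.90). Open path.

G21
G90
G0 X224.71 Y142.55
M3 S769
G01 X246.14 Y143.74 F701
G01 X276.83 Y129.81
G01 X307.67 Y124.90
M5
G0 X0.00 Y0.00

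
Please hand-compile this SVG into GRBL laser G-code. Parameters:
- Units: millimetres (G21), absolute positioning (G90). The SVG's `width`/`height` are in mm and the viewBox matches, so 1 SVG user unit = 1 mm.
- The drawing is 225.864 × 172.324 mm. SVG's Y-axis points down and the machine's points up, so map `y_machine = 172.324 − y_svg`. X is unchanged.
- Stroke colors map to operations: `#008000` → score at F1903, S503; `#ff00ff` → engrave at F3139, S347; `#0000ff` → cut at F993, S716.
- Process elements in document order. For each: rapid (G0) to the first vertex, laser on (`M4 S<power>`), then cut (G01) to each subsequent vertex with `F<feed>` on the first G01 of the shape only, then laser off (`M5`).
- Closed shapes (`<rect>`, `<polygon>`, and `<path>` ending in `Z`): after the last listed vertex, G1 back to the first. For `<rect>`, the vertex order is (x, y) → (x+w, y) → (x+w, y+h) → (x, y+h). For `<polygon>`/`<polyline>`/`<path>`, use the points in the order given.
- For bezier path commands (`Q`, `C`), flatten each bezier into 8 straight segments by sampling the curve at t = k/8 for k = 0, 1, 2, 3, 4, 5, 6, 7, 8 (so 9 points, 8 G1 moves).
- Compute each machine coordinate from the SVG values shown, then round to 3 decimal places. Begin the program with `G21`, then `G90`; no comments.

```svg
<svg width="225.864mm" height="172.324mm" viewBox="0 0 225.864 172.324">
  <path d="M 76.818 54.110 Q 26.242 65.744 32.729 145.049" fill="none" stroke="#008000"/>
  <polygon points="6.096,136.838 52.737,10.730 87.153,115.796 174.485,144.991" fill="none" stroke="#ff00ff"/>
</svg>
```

1 u = 1 mm; y_m = 172.324 − y.

[1] `<path>` quadratic bezier, #008000→score S503 F1903: (76.818,118.214) → (65.066,114.248) → (55.096,108.168) → (46.910,99.972) → (40.508,89.662) → (35.888,77.238) → (33.052,62.698) → (31.999,46.044) → (32.729,27.275)

[2] `<polygon>` closed polygon, #ff00ff→engrave S347 F3139: (6.096,35.486) → (52.737,161.594) → (87.153,56.528) → (174.485,27.333) → (6.096,35.486) (closed)

G21
G90
G0 X76.818 Y118.214
M4 S503
G01 X65.066 Y114.248 F1903
G01 X55.096 Y108.168
G01 X46.910 Y99.972
G01 X40.508 Y89.662
G01 X35.888 Y77.238
G01 X33.052 Y62.698
G01 X31.999 Y46.044
G01 X32.729 Y27.275
M5
G0 X6.096 Y35.486
M4 S347
G01 X52.737 Y161.594 F3139
G01 X87.153 Y56.528
G01 X174.485 Y27.333
G01 X6.096 Y35.486
M5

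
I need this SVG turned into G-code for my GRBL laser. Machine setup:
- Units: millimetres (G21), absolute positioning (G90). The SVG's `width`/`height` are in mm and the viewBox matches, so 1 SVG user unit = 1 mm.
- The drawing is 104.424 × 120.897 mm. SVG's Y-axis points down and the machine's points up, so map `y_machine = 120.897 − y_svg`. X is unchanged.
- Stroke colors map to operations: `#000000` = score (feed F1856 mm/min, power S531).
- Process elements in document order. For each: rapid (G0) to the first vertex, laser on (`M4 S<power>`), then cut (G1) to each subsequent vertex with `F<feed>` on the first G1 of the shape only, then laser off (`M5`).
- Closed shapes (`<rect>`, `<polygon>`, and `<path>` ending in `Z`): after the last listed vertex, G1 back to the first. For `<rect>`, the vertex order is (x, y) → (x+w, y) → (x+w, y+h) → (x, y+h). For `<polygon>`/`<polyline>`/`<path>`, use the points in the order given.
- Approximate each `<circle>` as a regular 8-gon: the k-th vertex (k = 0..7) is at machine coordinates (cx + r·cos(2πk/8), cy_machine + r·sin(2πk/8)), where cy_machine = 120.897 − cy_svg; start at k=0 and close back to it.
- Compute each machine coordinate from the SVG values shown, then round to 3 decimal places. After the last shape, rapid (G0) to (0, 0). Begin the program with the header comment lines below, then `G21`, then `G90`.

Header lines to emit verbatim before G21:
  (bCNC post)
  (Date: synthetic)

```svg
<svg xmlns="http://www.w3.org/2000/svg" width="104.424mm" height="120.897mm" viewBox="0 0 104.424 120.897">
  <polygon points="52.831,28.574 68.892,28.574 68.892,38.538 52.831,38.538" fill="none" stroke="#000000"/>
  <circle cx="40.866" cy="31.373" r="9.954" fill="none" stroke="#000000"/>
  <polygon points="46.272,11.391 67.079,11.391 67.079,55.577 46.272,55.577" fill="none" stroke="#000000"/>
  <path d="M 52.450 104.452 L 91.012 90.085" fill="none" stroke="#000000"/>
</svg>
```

(bCNC post)
(Date: synthetic)
G21
G90
G0 X52.831 Y92.323
M4 S531
G1 X68.892 Y92.323 F1856
G1 X68.892 Y82.359
G1 X52.831 Y82.359
G1 X52.831 Y92.323
M5
G0 X50.820 Y89.524
M4 S531
G1 X47.905 Y96.563 F1856
G1 X40.866 Y99.478
G1 X33.827 Y96.563
G1 X30.912 Y89.524
G1 X33.827 Y82.485
G1 X40.866 Y79.570
G1 X47.905 Y82.485
G1 X50.820 Y89.524
M5
G0 X46.272 Y109.506
M4 S531
G1 X67.079 Y109.506 F1856
G1 X67.079 Y65.320
G1 X46.272 Y65.320
G1 X46.272 Y109.506
M5
G0 X52.450 Y16.445
M4 S531
G1 X91.012 Y30.812 F1856
M5
G0 X0.000 Y0.000

viewBox `0 0 104.424 120.897` with mm width/height → 1 unit = 1 mm. Flip: y_m = 120.897 − y_svg.

**Shape 1** — `<polygon>` rectangle, stroke `#000000` → score (S531, F1856). Machine vertices: (52.831,92.323) → (68.892,92.323) → (68.892,82.359) → (52.831,82.359) → (52.831,92.323). Closed: final G1 returns to the first vertex.

**Shape 2** — `<circle>` circle, stroke `#000000` → score (S531, F1856). Machine vertices: (50.820,89.524) → (47.905,96.563) → (40.866,99.478) → (33.827,96.563) → (30.912,89.524) → (33.827,82.485) → (40.866,79.570) → (47.905,82.485) → (50.820,89.524). Closed: final G1 returns to the first vertex.

**Shape 3** — `<polygon>` rectangle, stroke `#000000` → score (S531, F1856). Machine vertices: (46.272,109.506) → (67.079,109.506) → (67.079,65.320) → (46.272,65.320) → (46.272,109.506). Closed: final G1 returns to the first vertex.

**Shape 4** — `<path>` line segment, stroke `#000000` → score (S531, F1856). Machine vertices: (52.450,16.445) → (91.012,30.812). Open path.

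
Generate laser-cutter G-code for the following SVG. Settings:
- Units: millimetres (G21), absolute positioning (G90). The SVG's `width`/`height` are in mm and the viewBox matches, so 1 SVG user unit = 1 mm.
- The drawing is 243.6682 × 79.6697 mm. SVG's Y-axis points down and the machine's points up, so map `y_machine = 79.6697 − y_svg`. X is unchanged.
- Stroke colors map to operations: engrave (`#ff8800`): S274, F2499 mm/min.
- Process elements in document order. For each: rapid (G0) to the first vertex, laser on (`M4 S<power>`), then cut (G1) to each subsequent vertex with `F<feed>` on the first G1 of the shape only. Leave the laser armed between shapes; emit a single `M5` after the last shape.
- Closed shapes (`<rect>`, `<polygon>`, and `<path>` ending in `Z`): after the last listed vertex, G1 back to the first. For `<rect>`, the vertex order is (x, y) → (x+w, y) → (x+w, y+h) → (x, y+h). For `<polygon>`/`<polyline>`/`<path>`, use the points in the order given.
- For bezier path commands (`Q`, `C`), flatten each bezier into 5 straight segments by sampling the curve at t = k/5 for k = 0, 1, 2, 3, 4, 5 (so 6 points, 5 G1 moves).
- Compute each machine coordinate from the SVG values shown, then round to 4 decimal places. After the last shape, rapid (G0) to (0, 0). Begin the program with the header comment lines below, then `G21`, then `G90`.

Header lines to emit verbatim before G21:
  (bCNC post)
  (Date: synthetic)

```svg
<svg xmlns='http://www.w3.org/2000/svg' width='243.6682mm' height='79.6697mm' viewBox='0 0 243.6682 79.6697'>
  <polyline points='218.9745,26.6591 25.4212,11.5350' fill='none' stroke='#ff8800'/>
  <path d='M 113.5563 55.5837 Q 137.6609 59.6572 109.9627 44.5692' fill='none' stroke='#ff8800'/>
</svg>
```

(bCNC post)
(Date: synthetic)
G21
G90
G0 X218.9745 Y53.0106
M4 S274
G1 X25.4212 Y68.1347 F2499
G0 X113.5563 Y24.0860
M4 S274
G1 X121.1260 Y23.2231 F2499
G1 X124.5515 Y23.8930
G1 X123.8328 Y26.0959
G1 X118.9699 Y29.8318
G1 X109.9627 Y35.1005
M5
G0 X0.0000 Y0.0000

1 u = 1 mm; y_m = 79.6697 − y.

[1] `<polyline>` line segment, #ff8800→engrave S274 F2499: (218.9745,53.0106) → (25.4212,68.1347)

[2] `<path>` quadratic bezier, #ff8800→engrave S274 F2499: (113.5563,24.0860) → (121.1260,23.2231) → (124.5515,23.8930) → (123.8328,26.0959) → (118.9699,29.8318) → (109.9627,35.1005)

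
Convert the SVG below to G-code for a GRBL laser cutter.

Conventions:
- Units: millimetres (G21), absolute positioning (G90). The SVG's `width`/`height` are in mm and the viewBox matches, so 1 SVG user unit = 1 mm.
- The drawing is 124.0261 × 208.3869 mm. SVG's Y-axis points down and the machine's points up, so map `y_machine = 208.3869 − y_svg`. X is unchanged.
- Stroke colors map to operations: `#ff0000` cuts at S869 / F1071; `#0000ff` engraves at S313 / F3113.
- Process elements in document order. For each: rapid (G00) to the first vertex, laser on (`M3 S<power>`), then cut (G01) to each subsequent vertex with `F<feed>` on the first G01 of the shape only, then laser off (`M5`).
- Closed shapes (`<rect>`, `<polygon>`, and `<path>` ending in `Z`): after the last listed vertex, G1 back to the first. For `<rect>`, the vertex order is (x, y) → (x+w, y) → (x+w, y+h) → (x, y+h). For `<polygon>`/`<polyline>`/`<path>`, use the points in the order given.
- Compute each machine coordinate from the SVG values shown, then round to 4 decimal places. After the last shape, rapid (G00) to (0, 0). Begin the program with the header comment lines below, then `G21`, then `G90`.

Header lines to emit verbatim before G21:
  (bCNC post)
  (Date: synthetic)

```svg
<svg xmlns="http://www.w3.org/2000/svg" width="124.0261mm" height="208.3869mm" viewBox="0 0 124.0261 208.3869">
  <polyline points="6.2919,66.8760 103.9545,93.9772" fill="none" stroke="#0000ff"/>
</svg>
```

Since the viewBox matches the mm dimensions, user units are millimetres directly. The only transform is the Y-flip y_m = 208.3869 − y_svg.

Shape 1 is a line segment drawn with `<polyline>`. Its stroke #0000ff means engrave at S313, F3113. After flipping Y the toolpath is (6.2919,141.5109) → (103.9545,114.4097).

(bCNC post)
(Date: synthetic)
G21
G90
G00 X6.2919 Y141.5109
M3 S313
G01 X103.9545 Y114.4097 F3113
M5
G00 X0.0000 Y0.0000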